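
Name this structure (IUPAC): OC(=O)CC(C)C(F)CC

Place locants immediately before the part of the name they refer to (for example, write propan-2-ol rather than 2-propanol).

Counting along the main chain through the –COOH group gives 6 carbons: the parent is hexane.
A carboxylic acid (terminal –COOH) is the principal characteristic group, giving the suffix -oic acid.
Choose the numbering such that the carboxylic acid carbon is C-1 by definition.
This places a fluoro group at C-4; a methyl group at C-3.
Substituent prefixes are cited in alphabetical order (multiplying prefixes like di-/tri- are ignored for ordering).
The name is 4-fluoro-3-methylhexanoic acid.

4-fluoro-3-methylhexanoic acid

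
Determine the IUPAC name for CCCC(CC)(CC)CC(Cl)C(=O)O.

2-chloro-4,4-diethylheptanoic acid

Counting along the main chain through the –COOH group gives 7 carbons: the parent is heptane.
A carboxylic acid (terminal –COOH) is the principal characteristic group, giving the suffix -oic acid.
Number the chain so that the carboxylic acid carbon is C-1 by definition.
With this numbering: a chloro group at C-2; two ethyl groups at C-4.
The substituents are ordered alphabetically, ignoring any di-/tri- multipliers.
Assembling the pieces gives 2-chloro-4,4-diethylheptanoic acid.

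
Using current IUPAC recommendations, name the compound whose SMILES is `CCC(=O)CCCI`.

6-iodohexan-3-one

The longest carbon chain that includes the carbonyl has 6 carbons, so the parent hydride is hexane.
The highest-priority functional group is a ketone (C=O on an internal carbon), so the name ends in -one.
The numbering direction is chosen so that numbering from this end puts the carbonyl group at C-3 rather than C-4.
This places the carbonyl at C-3; an iodo group at C-6.
The name is 6-iodohexan-3-one.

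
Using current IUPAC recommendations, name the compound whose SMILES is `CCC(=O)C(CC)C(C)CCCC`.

4-ethyl-5-methylnonan-3-one

Counting along the main chain through the carbonyl gives 9 carbons: the parent is nonane.
The principal characteristic group is a ketone (C=O on an internal carbon), named with the suffix -one.
Number the chain so that numbering from this end puts the carbonyl group at C-3 rather than C-7.
That gives the carbonyl at C-3; an ethyl group at C-4; a methyl group at C-5.
Substituent prefixes are cited in alphabetical order (multiplying prefixes like di-/tri- are ignored for ordering).
Putting it together: 4-ethyl-5-methylnonan-3-one.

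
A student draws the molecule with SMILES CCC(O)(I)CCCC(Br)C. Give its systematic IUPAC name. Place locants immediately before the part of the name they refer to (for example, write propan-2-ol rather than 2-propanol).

The longest chain bearing the –OH group is 8 carbons long (octane).
An alcohol (–OH) is the principal characteristic group, giving the suffix -ol.
Choose the numbering such that numbering from this end puts the hydroxyl group at C-3 rather than C-6.
This places the hydroxyl at C-3; a bromo group at C-7; an iodo group at C-3.
The substituents are ordered alphabetically, ignoring any di-/tri- multipliers.
Putting it together: 7-bromo-3-iodooctan-3-ol.

7-bromo-3-iodooctan-3-ol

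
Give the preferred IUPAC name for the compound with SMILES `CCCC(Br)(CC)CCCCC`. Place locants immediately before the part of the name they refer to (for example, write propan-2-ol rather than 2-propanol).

4-bromo-4-ethylnonane

The parent chain contains 9 carbons (nonane).
The numbering direction is chosen so that the substituent locant set {4,4} is lower than {6,6} at the first point of difference.
This places a bromo group at C-4; an ethyl group at C-4.
The substituents are ordered alphabetically, ignoring any di-/tri- multipliers.
Putting it together: 4-bromo-4-ethylnonane.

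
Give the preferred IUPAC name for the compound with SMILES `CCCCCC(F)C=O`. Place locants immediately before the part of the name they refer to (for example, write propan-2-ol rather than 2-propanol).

2-fluoroheptanal

The longest chain bearing the –CHO group is 7 carbons long (heptane).
An aldehyde (terminal –CHO) is the principal characteristic group, giving the suffix -al.
Number the chain so that the aldehyde carbon is C-1 by definition.
That gives a fluoro group at C-2.
Assembling the pieces gives 2-fluoroheptanal.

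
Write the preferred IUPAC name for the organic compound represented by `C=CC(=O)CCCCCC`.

non-1-en-3-one

Counting along the main chain through the carbonyl and the multiple bond gives 9 carbons: the parent is nonane.
The highest-priority functional group is a ketone (C=O on an internal carbon), so the name ends in -one.
There is one C=C double bond, indicated by the ending -ene.
Choose the numbering such that numbering from this end puts the carbonyl group at C-3 rather than C-7.
That gives the carbonyl at C-3; the double bond between C-1 and C-2.
The name is non-1-en-3-one.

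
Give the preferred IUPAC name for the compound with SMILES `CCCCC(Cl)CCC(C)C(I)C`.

The longest carbon chain is 10 atoms: the parent is decane.
The numbering direction is chosen so that the substituent locant set {2,3,6} is lower than {5,8,9} at the first point of difference.
That gives a chloro group at C-6; an iodo group at C-2; a methyl group at C-3.
Prefixes are listed alphabetically: chloro, iodo, methyl.
Putting it together: 6-chloro-2-iodo-3-methyldecane.

6-chloro-2-iodo-3-methyldecane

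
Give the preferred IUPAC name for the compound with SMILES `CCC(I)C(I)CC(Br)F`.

1-bromo-1-fluoro-3,4-diiodohexane

The longest carbon chain is 6 atoms: the parent is hexane.
Number the chain so that the substituent locant set {1,1,3,4} is lower than {3,4,6,6} at the first point of difference.
That gives a bromo group at C-1; a fluoro group at C-1; iodo groups at C-3 and C-4.
Substituent prefixes are cited in alphabetical order (multiplying prefixes like di-/tri- are ignored for ordering).
The name is 1-bromo-1-fluoro-3,4-diiodohexane.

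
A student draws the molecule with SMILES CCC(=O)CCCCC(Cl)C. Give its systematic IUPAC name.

8-chlorononan-3-one

The longest chain bearing the carbonyl is 9 carbons long (nonane).
The highest-priority functional group is a ketone (C=O on an internal carbon), so the name ends in -one.
Number the chain so that numbering from this end puts the carbonyl group at C-3 rather than C-7.
With this numbering: the carbonyl at C-3; a chloro group at C-8.
Assembling the pieces gives 8-chlorononan-3-one.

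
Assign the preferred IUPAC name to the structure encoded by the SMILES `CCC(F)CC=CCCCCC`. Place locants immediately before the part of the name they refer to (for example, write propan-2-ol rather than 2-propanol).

3-fluoroundec-5-ene

Counting along the main chain through the multiple bond gives 11 carbons: the parent is undecane.
There is one C=C double bond, indicated by the ending -ene.
The numbering direction is chosen so that numbering from this end puts the double bond at C-5 rather than C-6.
With this numbering: the double bond between C-5 and C-6; a fluoro group at C-3.
The name is 3-fluoroundec-5-ene.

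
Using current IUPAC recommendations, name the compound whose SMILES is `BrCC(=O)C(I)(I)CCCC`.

1-bromo-3,3-diiodoheptan-2-one

The longest chain bearing the carbonyl is 7 carbons long (heptane).
A ketone (C=O on an internal carbon) is the principal characteristic group, giving the suffix -one.
Number the chain so that numbering from this end puts the carbonyl group at C-2 rather than C-6.
This places the carbonyl at C-2; a bromo group at C-1; two iodo groups at C-3.
The substituents are ordered alphabetically, ignoring any di-/tri- multipliers.
The name is 1-bromo-3,3-diiodoheptan-2-one.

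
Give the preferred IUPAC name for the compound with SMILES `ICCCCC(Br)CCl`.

The longest continuous carbon chain has 6 atoms, so the parent hydride is hexane.
Choose the numbering such that the substituent locant set {1,2,6} is lower than {1,5,6} at the first point of difference.
This places a bromo group at C-2; a chloro group at C-1; an iodo group at C-6.
Substituent prefixes are cited in alphabetical order (multiplying prefixes like di-/tri- are ignored for ordering).
Assembling the pieces gives 2-bromo-1-chloro-6-iodohexane.

2-bromo-1-chloro-6-iodohexane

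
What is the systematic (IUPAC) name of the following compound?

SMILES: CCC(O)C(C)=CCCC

Counting along the main chain through the –OH group and the multiple bond gives 8 carbons: the parent is octane.
The highest-priority functional group is an alcohol (–OH), so the name ends in -ol.
The chain contains a C=C double bond, so the unsaturation ending is -ene.
The numbering direction is chosen so that numbering from this end puts the hydroxyl group at C-3 rather than C-6.
This places the hydroxyl at C-3; the double bond between C-4 and C-5; a methyl group at C-4.
Putting it together: 4-methyloct-4-en-3-ol.

4-methyloct-4-en-3-ol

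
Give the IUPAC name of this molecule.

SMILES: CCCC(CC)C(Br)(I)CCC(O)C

The longest chain bearing the –OH group is 9 carbons long (nonane).
The highest-priority functional group is an alcohol (–OH), so the name ends in -ol.
The numbering direction is chosen so that numbering from this end puts the hydroxyl group at C-2 rather than C-8.
That gives the hydroxyl at C-2; a bromo group at C-5; an ethyl group at C-6; an iodo group at C-5.
Prefixes are listed alphabetically: bromo, ethyl, iodo.
Putting it together: 5-bromo-6-ethyl-5-iodononan-2-ol.

5-bromo-6-ethyl-5-iodononan-2-ol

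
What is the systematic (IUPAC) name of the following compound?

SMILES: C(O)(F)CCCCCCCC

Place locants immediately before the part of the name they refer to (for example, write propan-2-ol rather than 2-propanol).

The longest carbon chain that includes the –OH group has 9 carbons, so the parent hydride is nonane.
The highest-priority functional group is an alcohol (–OH), so the name ends in -ol.
Choose the numbering such that numbering from this end puts the hydroxyl group at C-1 rather than C-9.
With this numbering: the hydroxyl at C-1; a fluoro group at C-1.
Assembling the pieces gives 1-fluorononan-1-ol.

1-fluorononan-1-ol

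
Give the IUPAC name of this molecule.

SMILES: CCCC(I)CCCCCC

4-iododecane

The longest continuous carbon chain has 10 atoms, so the parent hydride is decane.
The numbering direction is chosen so that the substituent locant set {4} is lower than {7} at the first point of difference.
That gives an iodo group at C-4.
Assembling the pieces gives 4-iododecane.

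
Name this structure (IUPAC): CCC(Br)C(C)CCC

3-bromo-4-methylheptane

The longest carbon chain is 7 atoms: the parent is heptane.
The numbering direction is chosen so that the substituent locant set {3,4} is lower than {4,5} at the first point of difference.
That gives a bromo group at C-3; a methyl group at C-4.
Prefixes are listed alphabetically: bromo, methyl.
The name is 3-bromo-4-methylheptane.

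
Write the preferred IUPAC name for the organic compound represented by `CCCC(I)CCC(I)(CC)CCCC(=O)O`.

5-ethyl-5,8-diiodoundecanoic acid

The longest carbon chain that includes the –COOH group has 11 carbons, so the parent hydride is undecane.
The highest-priority functional group is a carboxylic acid (terminal –COOH), so the name ends in -oic acid.
Choose the numbering such that the carboxylic acid carbon is C-1 by definition.
This places an ethyl group at C-5; iodo groups at C-5 and C-8.
Substituent prefixes are cited in alphabetical order (multiplying prefixes like di-/tri- are ignored for ordering).
The name is 5-ethyl-5,8-diiodoundecanoic acid.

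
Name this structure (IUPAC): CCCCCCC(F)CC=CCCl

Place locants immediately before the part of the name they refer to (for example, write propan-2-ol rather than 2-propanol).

1-chloro-5-fluoroundec-2-ene

Counting along the main chain through the multiple bond gives 11 carbons: the parent is undecane.
A C=C double bond in the chain gives the infix -ene-.
The numbering direction is chosen so that numbering from this end puts the double bond at C-2 rather than C-9.
This places the double bond between C-2 and C-3; a chloro group at C-1; a fluoro group at C-5.
Substituent prefixes are cited in alphabetical order (multiplying prefixes like di-/tri- are ignored for ordering).
Assembling the pieces gives 1-chloro-5-fluoroundec-2-ene.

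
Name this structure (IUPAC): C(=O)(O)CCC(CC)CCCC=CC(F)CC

The longest chain bearing the –COOH group and the multiple bond is 12 carbons long (dodecane).
The highest-priority functional group is a carboxylic acid (terminal –COOH), so the name ends in -oic acid.
The chain contains a C=C double bond, so the unsaturation ending is -ene.
Choose the numbering such that the carboxylic acid carbon is C-1 by definition.
With this numbering: the double bond between C-8 and C-9; an ethyl group at C-4; a fluoro group at C-10.
Prefixes are listed alphabetically: ethyl, fluoro.
The name is 4-ethyl-10-fluorododec-8-enoic acid.

4-ethyl-10-fluorododec-8-enoic acid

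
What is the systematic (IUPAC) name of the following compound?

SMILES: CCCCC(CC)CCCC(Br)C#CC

4-bromo-8-ethyldodec-2-yne

Counting along the main chain through the multiple bond gives 12 carbons: the parent is dodecane.
There is one C≡C triple bond, indicated by the ending -yne.
The numbering direction is chosen so that numbering from this end puts the triple bond at C-2 rather than C-10.
That gives the triple bond between C-2 and C-3; a bromo group at C-4; an ethyl group at C-8.
The substituents are ordered alphabetically, ignoring any di-/tri- multipliers.
Assembling the pieces gives 4-bromo-8-ethyldodec-2-yne.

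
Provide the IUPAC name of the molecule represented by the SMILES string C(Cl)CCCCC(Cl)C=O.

2,7-dichloroheptanal

The longest carbon chain that includes the –CHO group has 7 carbons, so the parent hydride is heptane.
The principal characteristic group is an aldehyde (terminal –CHO), named with the suffix -al.
Number the chain so that the aldehyde carbon is C-1 by definition.
With this numbering: chloro groups at C-2 and C-7.
Assembling the pieces gives 2,7-dichloroheptanal.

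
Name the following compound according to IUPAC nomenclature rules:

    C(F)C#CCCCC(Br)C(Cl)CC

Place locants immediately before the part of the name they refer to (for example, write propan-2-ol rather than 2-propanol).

7-bromo-8-chloro-1-fluorodec-2-yne

The longest carbon chain that includes the multiple bond has 10 carbons, so the parent hydride is decane.
A C≡C triple bond in the chain gives the infix -yne-.
The numbering direction is chosen so that numbering from this end puts the triple bond at C-2 rather than C-8.
This places the triple bond between C-2 and C-3; a bromo group at C-7; a chloro group at C-8; a fluoro group at C-1.
Prefixes are listed alphabetically: bromo, chloro, fluoro.
The name is 7-bromo-8-chloro-1-fluorodec-2-yne.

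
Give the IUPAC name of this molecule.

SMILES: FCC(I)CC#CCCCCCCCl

The longest carbon chain that includes the multiple bond has 11 carbons, so the parent hydride is undecane.
A C≡C triple bond in the chain gives the infix -yne-.
Choose the numbering such that numbering from this end puts the triple bond at C-4 rather than C-7.
That gives the triple bond between C-4 and C-5; a chloro group at C-11; a fluoro group at C-1; an iodo group at C-2.
Substituent prefixes are cited in alphabetical order (multiplying prefixes like di-/tri- are ignored for ordering).
Putting it together: 11-chloro-1-fluoro-2-iodoundec-4-yne.

11-chloro-1-fluoro-2-iodoundec-4-yne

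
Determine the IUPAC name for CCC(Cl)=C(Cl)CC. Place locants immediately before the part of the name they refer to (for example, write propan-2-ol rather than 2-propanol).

3,4-dichlorohex-3-ene

The longest carbon chain that includes the multiple bond has 6 carbons, so the parent hydride is hexane.
A C=C double bond in the chain gives the infix -ene-.
The molecule is symmetric, so either numbering direction gives the same locants.
That gives the double bond between C-3 and C-4; chloro groups at C-3 and C-4.
The name is 3,4-dichlorohex-3-ene.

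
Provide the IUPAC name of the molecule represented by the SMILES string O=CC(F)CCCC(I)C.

2-fluoro-6-iodoheptanal

The longest carbon chain that includes the –CHO group has 7 carbons, so the parent hydride is heptane.
The highest-priority functional group is an aldehyde (terminal –CHO), so the name ends in -al.
Number the chain so that the aldehyde carbon is C-1 by definition.
With this numbering: a fluoro group at C-2; an iodo group at C-6.
Substituent prefixes are cited in alphabetical order (multiplying prefixes like di-/tri- are ignored for ordering).
Assembling the pieces gives 2-fluoro-6-iodoheptanal.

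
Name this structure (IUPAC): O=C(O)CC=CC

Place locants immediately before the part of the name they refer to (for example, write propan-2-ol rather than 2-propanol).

The longest chain bearing the –COOH group and the multiple bond is 5 carbons long (pentane).
The highest-priority functional group is a carboxylic acid (terminal –COOH), so the name ends in -oic acid.
There is one C=C double bond, indicated by the ending -ene.
The numbering direction is chosen so that the carboxylic acid carbon is C-1 by definition.
That gives the double bond between C-3 and C-4.
Putting it together: pent-3-enoic acid.

pent-3-enoic acid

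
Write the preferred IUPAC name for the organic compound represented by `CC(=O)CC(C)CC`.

The longest carbon chain that includes the carbonyl has 6 carbons, so the parent hydride is hexane.
The principal characteristic group is a ketone (C=O on an internal carbon), named with the suffix -one.
Choose the numbering such that numbering from this end puts the carbonyl group at C-2 rather than C-5.
That gives the carbonyl at C-2; a methyl group at C-4.
The name is 4-methylhexan-2-one.

4-methylhexan-2-one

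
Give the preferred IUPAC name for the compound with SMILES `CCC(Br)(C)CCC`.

3-bromo-3-methylhexane

The longest carbon chain is 6 atoms: the parent is hexane.
The numbering direction is chosen so that the substituent locant set {3,3} is lower than {4,4} at the first point of difference.
This places a bromo group at C-3; a methyl group at C-3.
Prefixes are listed alphabetically: bromo, methyl.
The name is 3-bromo-3-methylhexane.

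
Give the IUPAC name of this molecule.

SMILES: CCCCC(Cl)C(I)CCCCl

The parent chain contains 9 carbons (nonane).
The numbering direction is chosen so that the substituent locant set {1,4,5} is lower than {5,6,9} at the first point of difference.
That gives chloro groups at C-1 and C-5; an iodo group at C-4.
Substituent prefixes are cited in alphabetical order (multiplying prefixes like di-/tri- are ignored for ordering).
Putting it together: 1,5-dichloro-4-iodononane.

1,5-dichloro-4-iodononane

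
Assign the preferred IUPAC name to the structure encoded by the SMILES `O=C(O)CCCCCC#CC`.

The longest chain bearing the –COOH group and the multiple bond is 9 carbons long (nonane).
A carboxylic acid (terminal –COOH) is the principal characteristic group, giving the suffix -oic acid.
The chain contains a C≡C triple bond, so the unsaturation ending is -yne.
The numbering direction is chosen so that the carboxylic acid carbon is C-1 by definition.
That gives the triple bond between C-7 and C-8.
The name is non-7-ynoic acid.

non-7-ynoic acid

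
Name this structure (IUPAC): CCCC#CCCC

oct-4-yne

Counting along the main chain through the multiple bond gives 8 carbons: the parent is octane.
A C≡C triple bond in the chain gives the infix -yne-.
Both numbering directions give the same locant set; either may be used.
With this numbering: the triple bond between C-4 and C-5.
Putting it together: oct-4-yne.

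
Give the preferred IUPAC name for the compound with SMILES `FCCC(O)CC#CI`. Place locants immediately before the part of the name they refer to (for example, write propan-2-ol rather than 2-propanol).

1-fluoro-6-iodohex-5-yn-3-ol

Counting along the main chain through the –OH group and the multiple bond gives 6 carbons: the parent is hexane.
The highest-priority functional group is an alcohol (–OH), so the name ends in -ol.
A C≡C triple bond in the chain gives the infix -yne-.
Choose the numbering such that numbering from this end puts the hydroxyl group at C-3 rather than C-4.
With this numbering: the hydroxyl at C-3; the triple bond between C-5 and C-6; a fluoro group at C-1; an iodo group at C-6.
Substituent prefixes are cited in alphabetical order (multiplying prefixes like di-/tri- are ignored for ordering).
Putting it together: 1-fluoro-6-iodohex-5-yn-3-ol.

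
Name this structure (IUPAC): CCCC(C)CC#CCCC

7-methyldec-4-yne

Counting along the main chain through the multiple bond gives 10 carbons: the parent is decane.
There is one C≡C triple bond, indicated by the ending -yne.
Choose the numbering such that numbering from this end puts the triple bond at C-4 rather than C-6.
With this numbering: the triple bond between C-4 and C-5; a methyl group at C-7.
Putting it together: 7-methyldec-4-yne.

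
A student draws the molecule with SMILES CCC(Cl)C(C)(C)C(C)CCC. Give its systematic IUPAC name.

The parent chain contains 8 carbons (octane).
Choose the numbering such that the substituent locant set {3,4,4,5} is lower than {4,5,5,6} at the first point of difference.
This places a chloro group at C-3; methyl groups at C-4 (×2) and C-5.
Prefixes are listed alphabetically: chloro, methyl.
Putting it together: 3-chloro-4,4,5-trimethyloctane.

3-chloro-4,4,5-trimethyloctane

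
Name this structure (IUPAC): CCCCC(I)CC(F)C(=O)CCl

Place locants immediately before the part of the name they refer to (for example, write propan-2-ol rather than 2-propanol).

The longest chain bearing the carbonyl is 9 carbons long (nonane).
The principal characteristic group is a ketone (C=O on an internal carbon), named with the suffix -one.
Number the chain so that numbering from this end puts the carbonyl group at C-2 rather than C-8.
This places the carbonyl at C-2; a chloro group at C-1; a fluoro group at C-3; an iodo group at C-5.
Substituent prefixes are cited in alphabetical order (multiplying prefixes like di-/tri- are ignored for ordering).
Assembling the pieces gives 1-chloro-3-fluoro-5-iodononan-2-one.

1-chloro-3-fluoro-5-iodononan-2-one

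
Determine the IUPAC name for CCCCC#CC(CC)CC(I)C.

The longest carbon chain that includes the multiple bond has 10 carbons, so the parent hydride is decane.
There is one C≡C triple bond, indicated by the ending -yne.
Number the chain so that the substituent locant set {2,4} is lower than {7,9} at the first point of difference.
This places the triple bond between C-5 and C-6; an ethyl group at C-4; an iodo group at C-2.
Substituent prefixes are cited in alphabetical order (multiplying prefixes like di-/tri- are ignored for ordering).
Assembling the pieces gives 4-ethyl-2-iododec-5-yne.

4-ethyl-2-iododec-5-yne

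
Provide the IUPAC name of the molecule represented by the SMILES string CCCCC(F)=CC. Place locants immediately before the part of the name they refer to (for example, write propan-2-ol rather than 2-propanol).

3-fluorohept-2-ene

The longest chain bearing the multiple bond is 7 carbons long (heptane).
There is one C=C double bond, indicated by the ending -ene.
The numbering direction is chosen so that numbering from this end puts the double bond at C-2 rather than C-5.
That gives the double bond between C-2 and C-3; a fluoro group at C-3.
The name is 3-fluorohept-2-ene.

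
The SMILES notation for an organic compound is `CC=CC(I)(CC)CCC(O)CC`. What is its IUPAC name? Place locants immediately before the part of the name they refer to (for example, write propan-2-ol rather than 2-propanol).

6-ethyl-6-iodonon-7-en-3-ol

The longest carbon chain that includes the –OH group and the multiple bond has 9 carbons, so the parent hydride is nonane.
The highest-priority functional group is an alcohol (–OH), so the name ends in -ol.
A C=C double bond in the chain gives the infix -ene-.
Number the chain so that numbering from this end puts the hydroxyl group at C-3 rather than C-7.
That gives the hydroxyl at C-3; the double bond between C-7 and C-8; an ethyl group at C-6; an iodo group at C-6.
The substituents are ordered alphabetically, ignoring any di-/tri- multipliers.
Assembling the pieces gives 6-ethyl-6-iodonon-7-en-3-ol.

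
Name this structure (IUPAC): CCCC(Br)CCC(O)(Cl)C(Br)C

2,6-dibromo-3-chlorononan-3-ol

Counting along the main chain through the –OH group gives 9 carbons: the parent is nonane.
An alcohol (–OH) is the principal characteristic group, giving the suffix -ol.
Number the chain so that numbering from this end puts the hydroxyl group at C-3 rather than C-7.
With this numbering: the hydroxyl at C-3; bromo groups at C-2 and C-6; a chloro group at C-3.
The substituents are ordered alphabetically, ignoring any di-/tri- multipliers.
Assembling the pieces gives 2,6-dibromo-3-chlorononan-3-ol.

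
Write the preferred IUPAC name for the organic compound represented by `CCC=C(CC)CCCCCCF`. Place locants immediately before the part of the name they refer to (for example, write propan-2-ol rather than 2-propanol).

4-ethyl-10-fluorodec-3-ene

The longest chain bearing the multiple bond is 10 carbons long (decane).
The chain contains a C=C double bond, so the unsaturation ending is -ene.
Choose the numbering such that numbering from this end puts the double bond at C-3 rather than C-7.
With this numbering: the double bond between C-3 and C-4; an ethyl group at C-4; a fluoro group at C-10.
The substituents are ordered alphabetically, ignoring any di-/tri- multipliers.
Putting it together: 4-ethyl-10-fluorodec-3-ene.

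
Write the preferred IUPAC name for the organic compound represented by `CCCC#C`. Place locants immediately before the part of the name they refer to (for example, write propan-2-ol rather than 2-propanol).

The longest carbon chain that includes the multiple bond has 5 carbons, so the parent hydride is pentane.
There is one C≡C triple bond, indicated by the ending -yne.
Choose the numbering such that numbering from this end puts the triple bond at C-1 rather than C-4.
With this numbering: the triple bond between C-1 and C-2.
Assembling the pieces gives pent-1-yne.

pent-1-yne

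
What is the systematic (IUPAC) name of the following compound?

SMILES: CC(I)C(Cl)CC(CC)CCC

3-chloro-5-ethyl-2-iodooctane

The longest continuous carbon chain has 8 atoms, so the parent hydride is octane.
Choose the numbering such that the substituent locant set {2,3,5} is lower than {4,6,7} at the first point of difference.
This places a chloro group at C-3; an ethyl group at C-5; an iodo group at C-2.
Prefixes are listed alphabetically: chloro, ethyl, iodo.
The name is 3-chloro-5-ethyl-2-iodooctane.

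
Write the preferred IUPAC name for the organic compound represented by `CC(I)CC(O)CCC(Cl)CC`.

The longest chain bearing the –OH group is 9 carbons long (nonane).
The principal characteristic group is an alcohol (–OH), named with the suffix -ol.
Choose the numbering such that numbering from this end puts the hydroxyl group at C-4 rather than C-6.
That gives the hydroxyl at C-4; a chloro group at C-7; an iodo group at C-2.
The substituents are ordered alphabetically, ignoring any di-/tri- multipliers.
Assembling the pieces gives 7-chloro-2-iodononan-4-ol.

7-chloro-2-iodononan-4-ol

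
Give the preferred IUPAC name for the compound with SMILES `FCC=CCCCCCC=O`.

9-fluoronon-7-enal

Counting along the main chain through the –CHO group and the multiple bond gives 9 carbons: the parent is nonane.
The highest-priority functional group is an aldehyde (terminal –CHO), so the name ends in -al.
A C=C double bond in the chain gives the infix -ene-.
Number the chain so that the aldehyde carbon is C-1 by definition.
This places the double bond between C-7 and C-8; a fluoro group at C-9.
Assembling the pieces gives 9-fluoronon-7-enal.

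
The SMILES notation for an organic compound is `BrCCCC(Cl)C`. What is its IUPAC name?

1-bromo-4-chloropentane

The longest continuous carbon chain has 5 atoms, so the parent hydride is pentane.
The numbering direction is chosen so that the substituent locant set {1,4} is lower than {2,5} at the first point of difference.
With this numbering: a bromo group at C-1; a chloro group at C-4.
The substituents are ordered alphabetically, ignoring any di-/tri- multipliers.
Assembling the pieces gives 1-bromo-4-chloropentane.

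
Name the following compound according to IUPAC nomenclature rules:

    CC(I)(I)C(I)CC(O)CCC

6,7,7-triiodooctan-4-ol

The longest carbon chain that includes the –OH group has 8 carbons, so the parent hydride is octane.
The principal characteristic group is an alcohol (–OH), named with the suffix -ol.
Number the chain so that numbering from this end puts the hydroxyl group at C-4 rather than C-5.
This places the hydroxyl at C-4; iodo groups at C-6 and C-7 (×2).
Putting it together: 6,7,7-triiodooctan-4-ol.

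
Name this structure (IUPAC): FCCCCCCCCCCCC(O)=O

12-fluorododecanoic acid

The longest carbon chain that includes the –COOH group has 12 carbons, so the parent hydride is dodecane.
The highest-priority functional group is a carboxylic acid (terminal –COOH), so the name ends in -oic acid.
The numbering direction is chosen so that the carboxylic acid carbon is C-1 by definition.
With this numbering: a fluoro group at C-12.
Putting it together: 12-fluorododecanoic acid.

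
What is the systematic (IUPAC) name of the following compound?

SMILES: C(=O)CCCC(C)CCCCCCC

Counting along the main chain through the –CHO group gives 12 carbons: the parent is dodecane.
The principal characteristic group is an aldehyde (terminal –CHO), named with the suffix -al.
The numbering direction is chosen so that the aldehyde carbon is C-1 by definition.
That gives a methyl group at C-5.
Putting it together: 5-methyldodecanal.

5-methyldodecanal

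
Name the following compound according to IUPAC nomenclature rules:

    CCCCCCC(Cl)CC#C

The longest chain bearing the multiple bond is 10 carbons long (decane).
There is one C≡C triple bond, indicated by the ending -yne.
Choose the numbering such that numbering from this end puts the triple bond at C-1 rather than C-9.
With this numbering: the triple bond between C-1 and C-2; a chloro group at C-4.
Putting it together: 4-chlorodec-1-yne.

4-chlorodec-1-yne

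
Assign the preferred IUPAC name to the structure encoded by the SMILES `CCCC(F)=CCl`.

Counting along the main chain through the multiple bond gives 5 carbons: the parent is pentane.
The chain contains a C=C double bond, so the unsaturation ending is -ene.
Choose the numbering such that numbering from this end puts the double bond at C-1 rather than C-4.
With this numbering: the double bond between C-1 and C-2; a chloro group at C-1; a fluoro group at C-2.
Substituent prefixes are cited in alphabetical order (multiplying prefixes like di-/tri- are ignored for ordering).
Assembling the pieces gives 1-chloro-2-fluoropent-1-ene.

1-chloro-2-fluoropent-1-ene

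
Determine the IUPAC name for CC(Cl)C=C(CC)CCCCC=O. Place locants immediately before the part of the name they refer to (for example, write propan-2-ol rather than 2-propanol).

The longest carbon chain that includes the –CHO group and the multiple bond has 9 carbons, so the parent hydride is nonane.
The principal characteristic group is an aldehyde (terminal –CHO), named with the suffix -al.
There is one C=C double bond, indicated by the ending -ene.
Number the chain so that the aldehyde carbon is C-1 by definition.
That gives the double bond between C-6 and C-7; a chloro group at C-8; an ethyl group at C-6.
Prefixes are listed alphabetically: chloro, ethyl.
Putting it together: 8-chloro-6-ethylnon-6-enal.

8-chloro-6-ethylnon-6-enal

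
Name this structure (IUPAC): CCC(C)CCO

3-methylpentan-1-ol

Counting along the main chain through the –OH group gives 5 carbons: the parent is pentane.
The highest-priority functional group is an alcohol (–OH), so the name ends in -ol.
The numbering direction is chosen so that numbering from this end puts the hydroxyl group at C-1 rather than C-5.
With this numbering: the hydroxyl at C-1; a methyl group at C-3.
The name is 3-methylpentan-1-ol.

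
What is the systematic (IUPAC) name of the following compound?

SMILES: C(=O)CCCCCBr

6-bromohexanal

The longest chain bearing the –CHO group is 6 carbons long (hexane).
The highest-priority functional group is an aldehyde (terminal –CHO), so the name ends in -al.
The numbering direction is chosen so that the aldehyde carbon is C-1 by definition.
This places a bromo group at C-6.
The name is 6-bromohexanal.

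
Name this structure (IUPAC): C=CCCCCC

The longest carbon chain that includes the multiple bond has 7 carbons, so the parent hydride is heptane.
A C=C double bond in the chain gives the infix -ene-.
Number the chain so that numbering from this end puts the double bond at C-1 rather than C-6.
This places the double bond between C-1 and C-2.
Assembling the pieces gives hept-1-ene.

hept-1-ene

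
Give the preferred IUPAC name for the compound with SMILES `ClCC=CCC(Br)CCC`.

Counting along the main chain through the multiple bond gives 8 carbons: the parent is octane.
The chain contains a C=C double bond, so the unsaturation ending is -ene.
Number the chain so that numbering from this end puts the double bond at C-2 rather than C-6.
With this numbering: the double bond between C-2 and C-3; a bromo group at C-5; a chloro group at C-1.
Prefixes are listed alphabetically: bromo, chloro.
The name is 5-bromo-1-chlorooct-2-ene.

5-bromo-1-chlorooct-2-ene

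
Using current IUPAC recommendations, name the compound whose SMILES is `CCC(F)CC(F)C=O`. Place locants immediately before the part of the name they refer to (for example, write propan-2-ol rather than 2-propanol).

Counting along the main chain through the –CHO group gives 6 carbons: the parent is hexane.
The principal characteristic group is an aldehyde (terminal –CHO), named with the suffix -al.
The numbering direction is chosen so that the aldehyde carbon is C-1 by definition.
With this numbering: fluoro groups at C-2 and C-4.
The name is 2,4-difluorohexanal.

2,4-difluorohexanal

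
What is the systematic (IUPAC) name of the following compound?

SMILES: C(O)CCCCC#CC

oct-6-yn-1-ol

Counting along the main chain through the –OH group and the multiple bond gives 8 carbons: the parent is octane.
The highest-priority functional group is an alcohol (–OH), so the name ends in -ol.
There is one C≡C triple bond, indicated by the ending -yne.
The numbering direction is chosen so that numbering from this end puts the hydroxyl group at C-1 rather than C-8.
With this numbering: the hydroxyl at C-1; the triple bond between C-6 and C-7.
Putting it together: oct-6-yn-1-ol.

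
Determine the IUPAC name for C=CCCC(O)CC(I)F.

1-fluoro-1-iodohept-6-en-3-ol

The longest carbon chain that includes the –OH group and the multiple bond has 7 carbons, so the parent hydride is heptane.
The highest-priority functional group is an alcohol (–OH), so the name ends in -ol.
There is one C=C double bond, indicated by the ending -ene.
Number the chain so that numbering from this end puts the hydroxyl group at C-3 rather than C-5.
This places the hydroxyl at C-3; the double bond between C-6 and C-7; a fluoro group at C-1; an iodo group at C-1.
Substituent prefixes are cited in alphabetical order (multiplying prefixes like di-/tri- are ignored for ordering).
Assembling the pieces gives 1-fluoro-1-iodohept-6-en-3-ol.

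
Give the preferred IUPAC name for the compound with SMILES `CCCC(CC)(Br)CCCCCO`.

6-bromo-6-ethylnonan-1-ol

The longest chain bearing the –OH group is 9 carbons long (nonane).
An alcohol (–OH) is the principal characteristic group, giving the suffix -ol.
Number the chain so that numbering from this end puts the hydroxyl group at C-1 rather than C-9.
With this numbering: the hydroxyl at C-1; a bromo group at C-6; an ethyl group at C-6.
Substituent prefixes are cited in alphabetical order (multiplying prefixes like di-/tri- are ignored for ordering).
Assembling the pieces gives 6-bromo-6-ethylnonan-1-ol.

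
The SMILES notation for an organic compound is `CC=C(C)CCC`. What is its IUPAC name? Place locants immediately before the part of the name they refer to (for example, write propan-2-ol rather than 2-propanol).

3-methylhex-2-ene

Counting along the main chain through the multiple bond gives 6 carbons: the parent is hexane.
A C=C double bond in the chain gives the infix -ene-.
Choose the numbering such that numbering from this end puts the double bond at C-2 rather than C-4.
This places the double bond between C-2 and C-3; a methyl group at C-3.
Assembling the pieces gives 3-methylhex-2-ene.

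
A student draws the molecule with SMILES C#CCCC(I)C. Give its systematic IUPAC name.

The longest carbon chain that includes the multiple bond has 6 carbons, so the parent hydride is hexane.
A C≡C triple bond in the chain gives the infix -yne-.
Number the chain so that numbering from this end puts the triple bond at C-1 rather than C-5.
With this numbering: the triple bond between C-1 and C-2; an iodo group at C-5.
Putting it together: 5-iodohex-1-yne.

5-iodohex-1-yne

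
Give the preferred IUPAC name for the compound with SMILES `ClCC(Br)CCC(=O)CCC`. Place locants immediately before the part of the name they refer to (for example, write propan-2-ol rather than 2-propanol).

The longest chain bearing the carbonyl is 8 carbons long (octane).
A ketone (C=O on an internal carbon) is the principal characteristic group, giving the suffix -one.
The numbering direction is chosen so that numbering from this end puts the carbonyl group at C-4 rather than C-5.
This places the carbonyl at C-4; a bromo group at C-7; a chloro group at C-8.
Substituent prefixes are cited in alphabetical order (multiplying prefixes like di-/tri- are ignored for ordering).
Assembling the pieces gives 7-bromo-8-chlorooctan-4-one.

7-bromo-8-chlorooctan-4-one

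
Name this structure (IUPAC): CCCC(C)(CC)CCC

4-ethyl-4-methylheptane

The longest continuous carbon chain has 7 atoms, so the parent hydride is heptane.
Both numbering directions give the same locant set; either may be used.
With this numbering: an ethyl group at C-4; a methyl group at C-4.
Substituent prefixes are cited in alphabetical order (multiplying prefixes like di-/tri- are ignored for ordering).
Putting it together: 4-ethyl-4-methylheptane.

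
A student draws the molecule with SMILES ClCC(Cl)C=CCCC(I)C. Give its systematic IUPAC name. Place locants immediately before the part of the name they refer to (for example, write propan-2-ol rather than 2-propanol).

1,2-dichloro-7-iodooct-3-ene

Counting along the main chain through the multiple bond gives 8 carbons: the parent is octane.
There is one C=C double bond, indicated by the ending -ene.
Choose the numbering such that numbering from this end puts the double bond at C-3 rather than C-5.
That gives the double bond between C-3 and C-4; chloro groups at C-1 and C-2; an iodo group at C-7.
Substituent prefixes are cited in alphabetical order (multiplying prefixes like di-/tri- are ignored for ordering).
Putting it together: 1,2-dichloro-7-iodooct-3-ene.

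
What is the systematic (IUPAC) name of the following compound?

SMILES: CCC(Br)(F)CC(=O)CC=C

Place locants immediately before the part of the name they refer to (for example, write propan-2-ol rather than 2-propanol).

The longest carbon chain that includes the carbonyl and the multiple bond has 8 carbons, so the parent hydride is octane.
The highest-priority functional group is a ketone (C=O on an internal carbon), so the name ends in -one.
There is one C=C double bond, indicated by the ending -ene.
Choose the numbering such that numbering from this end puts the carbonyl group at C-4 rather than C-5.
This places the carbonyl at C-4; the double bond between C-1 and C-2; a bromo group at C-6; a fluoro group at C-6.
Substituent prefixes are cited in alphabetical order (multiplying prefixes like di-/tri- are ignored for ordering).
Assembling the pieces gives 6-bromo-6-fluorooct-1-en-4-one.

6-bromo-6-fluorooct-1-en-4-one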